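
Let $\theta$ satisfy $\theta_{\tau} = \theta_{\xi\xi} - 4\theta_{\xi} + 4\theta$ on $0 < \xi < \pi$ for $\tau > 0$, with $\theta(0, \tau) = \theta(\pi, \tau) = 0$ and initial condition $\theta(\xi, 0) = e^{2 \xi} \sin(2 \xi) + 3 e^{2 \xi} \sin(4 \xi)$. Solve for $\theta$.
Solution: Substitute $\theta = e^{2\xi}u$, i.e. $u = e^{-2\xi}\theta$.
By the product rule, $\theta_{\xi} = e^{2\xi}(u_{\xi} + 2u)$, $\theta_{\xi\xi} = e^{2\xi}(u_{\xi\xi} + 4u_{\xi} + 4u)$, $\theta_{\tau} = e^{2\xi}u_{\tau}$.
Substituting into the PDE and dividing by $e^{2\xi}$: $u_{\tau} = (u_{\xi\xi} + 4u_{\xi} + 4u) - 4(u_{\xi} + 2u) + 4u$.
The lower-order terms cancel, leaving the standard heat equation $u_{\tau} = u_{\xi\xi}$.
Initial data for $u$: $u(\xi,0) = e^{-2\xi}\theta(\xi,0) = \sin(2 \xi) + 3 \sin(4 \xi)$. The boundary conditions carry over: $u(0,\tau) = u(\pi,\tau) = 0$.
Solve for $u$:
  Using separation of variables $u = X(\xi)G(\tau)$:
  Eigenfunctions: $\sin(n\xi)$, $n = 1, 2, 3, \ldots$
  General solution: $u(\xi, \tau) = \sum c_n \sin(n\xi) e^{-n^2 \tau}$
  Matching $u(\xi,0) = \sin(2 \xi) + 3 \sin(4 \xi)$ term by term: $c_2=1, c_4=3$.
Hence $u(\xi,\tau) = e^{-4 \tau} \sin(2 \xi) + 3 e^{-16 \tau} \sin(4 \xi)$.
Transform back: $\theta(\xi,\tau) = e^{2\xi}u(\xi,\tau)$.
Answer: $\theta(\xi, \tau) = e^{-4 \tau} e^{2 \xi} \sin(2 \xi) + 3 e^{-16 \tau} e^{2 \xi} \sin(4 \xi)$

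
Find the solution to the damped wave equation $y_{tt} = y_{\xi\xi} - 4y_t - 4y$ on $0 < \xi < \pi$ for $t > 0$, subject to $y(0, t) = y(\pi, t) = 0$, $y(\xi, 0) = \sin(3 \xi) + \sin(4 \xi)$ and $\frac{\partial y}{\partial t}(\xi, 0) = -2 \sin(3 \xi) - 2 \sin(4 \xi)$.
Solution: Substitute $y = e^{-2t}u$, i.e. $u = e^{2t}y$.
By the product rule, $y_t = e^{-2t}(u_t - 2u)$, $y_{tt} = e^{-2t}(u_{tt} - 4u_t + 4u)$, $y_{\xi\xi} = e^{-2t}u_{\xi\xi}$.
Substituting into the PDE and dividing by $e^{-2t}$: $u_{tt} - 4u_t + 4u = u_{\xi\xi} - 4(u_t - 2u) - 4u$.
The lower-order terms cancel, leaving the standard wave equation $u_{tt} = u_{\xi\xi}$.
Initial data for $u$: $u(\xi,0) = y(\xi,0) = \sin(3 \xi) + \sin(4 \xi)$; $u_t(\xi,0) = y_t(\xi,0) + 2y(\xi,0) = 0$. The boundary conditions carry over: $u(0,t) = u(\pi,t) = 0$.
Solve for $u$:
  Using separation of variables $u = X(\xi)T(t)$:
  Eigenfunctions: $\sin(n\xi)$, $n = 1, 2, 3, \ldots$
  General solution: $u(\xi, t) = \sum [A_n \cos(n t) + B_n \sin(n t)] \sin(n\xi)$
  From $u(\xi,0) = \sin(3 \xi) + \sin(4 \xi)$: $A_3=1, A_4=1$. From $u_t(\xi,0) = 0$: all $B_n = 0$.
Hence $u(\xi,t) = \sin(3 \xi) \cos(3 t) + \sin(4 \xi) \cos(4 t)$.
Transform back: $y(\xi,t) = e^{-2t}u(\xi,t)$.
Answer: $y(\xi, t) = e^{-2 t} \sin(3 \xi) \cos(3 t) + e^{-2 t} \sin(4 \xi) \cos(4 t)$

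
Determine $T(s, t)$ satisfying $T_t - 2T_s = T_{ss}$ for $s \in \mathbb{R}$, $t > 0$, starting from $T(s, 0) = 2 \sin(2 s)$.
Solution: Moving frame: $\eta = s + 2t$, $\sigma = t$, $T = u(\eta,\sigma)$, so $T_t = u_{\sigma} + 2u_{\eta}$ and $T_{ss} = u_{\eta\eta}$.
Hence $T_t - 2T_s = u_{\sigma}$ and the PDE becomes the heat equation $u_{\sigma} = u_{\eta\eta}$ on $\eta \in \mathbb{R}$.
Initial data: $u(\eta,0) = T(\eta,0) = 2 \sin(2 \eta)$. Each mode $\sin(n\eta)$ decays as $e^{-n^2\sigma}$ on $\mathbb{R}$, so $u(\eta,\sigma) = \sum c_n e^{-n^2\sigma} \sin(n\eta)$ with $c_2=2$: $u(\eta,\sigma) = 2 e^{-4 \sigma} \sin(2 \eta)$.
Substituting back: $T(s,t) = u(s + 2t, t)$.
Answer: $T(s, t) = 2 e^{-4 t} \sin(2 s + 4 t)$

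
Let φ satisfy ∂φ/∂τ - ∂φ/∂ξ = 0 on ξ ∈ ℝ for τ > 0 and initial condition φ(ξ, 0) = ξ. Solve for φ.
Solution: By method of characteristics (waves move left with speed 1):
Along characteristics ξ + τ = const, φ is constant, so φ(ξ,τ) = f(ξ + τ) with f = φ(·, 0).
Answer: φ(ξ, τ) = ξ + τ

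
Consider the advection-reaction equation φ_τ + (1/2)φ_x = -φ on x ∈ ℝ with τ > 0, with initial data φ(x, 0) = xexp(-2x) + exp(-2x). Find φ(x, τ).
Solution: Substitute φ = exp(-2x)u.
Then φ_x = exp(-2x)(u_x - 2u), φ_τ = exp(-2x)u_τ; substituting and dividing by exp(-2x), the lower-order terms cancel: u_τ + (1/2)u_x = 0 (standard advection equation).
Data for u: u(x,0) = exp(2x)φ(x,0) = x + 1.
By characteristics (dx/dτ = 1/2), u(x,τ) = f(x - (1/2)τ) with f = u(·, 0).
So u(x,τ) = x - (1/2)τ + 1, and φ(x,τ) = exp(-2x)u(x,τ).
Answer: φ(x, τ) = xexp(-2x) - (1/2)τexp(-2x) + exp(-2x)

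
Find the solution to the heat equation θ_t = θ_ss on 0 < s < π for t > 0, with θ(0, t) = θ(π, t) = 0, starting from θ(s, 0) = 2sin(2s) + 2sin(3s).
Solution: Separating variables: θ = Σ c_n exp(-n²t) sin(ns). From θ(s,0) = 2sin(2s) + 2sin(3s): c_2=2, c_3=2.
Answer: θ(s, t) = 2exp(-4t)sin(2s) + 2exp(-9t)sin(3s)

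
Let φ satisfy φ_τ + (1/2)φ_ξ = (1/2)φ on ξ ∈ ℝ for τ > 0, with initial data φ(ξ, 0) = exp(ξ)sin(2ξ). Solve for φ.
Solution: Substitute φ = exp(ξ)u.
Then φ_ξ = exp(ξ)(u_ξ + u), φ_τ = exp(ξ)u_τ; substituting and dividing by exp(ξ), the lower-order terms cancel: u_τ + (1/2)u_ξ = 0 (standard advection equation).
Data for u: u(ξ,0) = exp(-ξ)φ(ξ,0) = sin(2ξ).
By characteristics (dξ/dτ = 1/2), u(ξ,τ) = f(ξ - (1/2)τ) with f = u(·, 0).
So u(ξ,τ) = sin(2ξ - τ), and φ(ξ,τ) = exp(ξ)u(ξ,τ).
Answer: φ(ξ, τ) = exp(ξ)sin(2ξ - τ)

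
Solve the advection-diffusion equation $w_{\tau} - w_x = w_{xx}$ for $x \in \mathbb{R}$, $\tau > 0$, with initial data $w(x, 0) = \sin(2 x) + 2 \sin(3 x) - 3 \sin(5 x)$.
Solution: Moving frame: $\eta = x + \tau$, $\sigma = \tau$, $w = u(\eta,\sigma)$, so $w_{\tau} = u_{\sigma} + u_{\eta}$ and $w_{xx} = u_{\eta\eta}$.
Hence $w_{\tau} - w_x = u_{\sigma}$ and the PDE becomes the heat equation $u_{\sigma} = u_{\eta\eta}$ on $\eta \in \mathbb{R}$.
Initial data: $u(\eta,0) = w(\eta,0) = \sin(2 \eta) + 2 \sin(3 \eta) - 3 \sin(5 \eta)$. Each mode $\sin(n\eta)$ decays as $e^{-n^2\sigma}$ on $\mathbb{R}$, so $u(\eta,\sigma) = \sum c_n e^{-n^2\sigma} \sin(n\eta)$ with $c_2=1, c_3=2, c_5=-3$: $u(\eta,\sigma) = e^{-4 \sigma} \sin(2 \eta) + 2 e^{-9 \sigma} \sin(3 \eta) - 3 e^{-25 \sigma} \sin(5 \eta)$.
Substituting back: $w(x,\tau) = u(x + \tau, \tau)$.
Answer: $w(x, \tau) = e^{-4 \tau} \sin(2 \tau + 2 x) + 2 e^{-9 \tau} \sin(3 \tau + 3 x) - 3 e^{-25 \tau} \sin(5 \tau + 5 x)$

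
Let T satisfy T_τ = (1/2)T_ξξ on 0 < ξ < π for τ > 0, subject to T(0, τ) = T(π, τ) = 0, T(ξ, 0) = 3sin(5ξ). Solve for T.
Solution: Separating variables: T = Σ c_n exp(-n²τ/2) sin(nξ). From T(ξ,0) = 3sin(5ξ): c_5=3.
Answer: T(ξ, τ) = 3exp(-25τ/2)sin(5ξ)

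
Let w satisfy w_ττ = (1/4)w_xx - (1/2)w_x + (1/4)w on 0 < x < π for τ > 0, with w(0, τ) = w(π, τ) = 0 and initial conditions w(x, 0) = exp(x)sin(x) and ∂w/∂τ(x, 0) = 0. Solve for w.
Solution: Substitute w = exp(x)u, i.e. u = exp(-x)w.
By the product rule, w_x = exp(x)(u_x + u), w_xx = exp(x)(u_xx + 2u_x + u), w_ττ = exp(x)u_ττ.
Substituting into the PDE and dividing by exp(x): u_ττ = (1/4)(u_xx + 2u_x + u) - (1/2)(u_x + u) + (1/4)u.
The lower-order terms cancel, leaving the standard wave equation u_ττ = (1/4)u_xx.
Initial data for u: u(x,0) = exp(-x)w(x,0) = sin(x); u_τ(x,0) = exp(-x)w_τ(x,0) = 0. The boundary conditions carry over: u(0,τ) = u(π,τ) = 0.
Solve for u:
  Using separation of variables u = X(x)T(τ):
  Eigenfunctions: sin(nx), n = 1, 2, 3, ...
  General solution: u(x, τ) = Σ [A_n cos(n τ/2) + B_n sin(n τ/2)] sin(nx)
  From u(x,0) = sin(x): A_1=1. From u_τ(x,0) = 0: all B_n = 0.
Hence u(x,τ) = sin(x)cos(τ/2).
Transform back: w(x,τ) = exp(x)u(x,τ).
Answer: w(x, τ) = exp(x)sin(x)cos(τ/2)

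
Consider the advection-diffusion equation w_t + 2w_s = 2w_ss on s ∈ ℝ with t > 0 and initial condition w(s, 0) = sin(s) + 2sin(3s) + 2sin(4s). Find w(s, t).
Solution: Moving frame: η = s - 2t, σ = t, w = u(η,σ), so w_t = u_σ - 2u_η and w_ss = u_ηη.
Hence w_t + 2w_s = u_σ and the PDE becomes the heat equation u_σ = 2u_ηη on η ∈ ℝ.
Initial data: u(η,0) = w(η,0) = sin(η) + 2sin(3η) + 2sin(4η). Each mode sin(nη) decays as exp(-2n²σ) on ℝ, so u(η,σ) = Σ c_n exp(-2n²σ) sin(nη) with c_1=1, c_3=2, c_4=2: u(η,σ) = exp(-2σ)sin(η) + 2exp(-18σ)sin(3η) + 2exp(-32σ)sin(4η).
Substituting back: w(s,t) = u(s - 2t, t).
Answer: w(s, t) = exp(-2t)sin(s - 2t) + 2exp(-18t)sin(3s - 6t) + 2exp(-32t)sin(4s - 8t)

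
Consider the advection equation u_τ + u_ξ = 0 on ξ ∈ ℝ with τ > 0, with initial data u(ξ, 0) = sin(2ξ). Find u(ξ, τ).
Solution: By characteristics (dξ/dτ = 1), u(ξ,τ) = f(ξ - τ) with f = u(·, 0).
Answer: u(ξ, τ) = sin(2ξ - 2τ)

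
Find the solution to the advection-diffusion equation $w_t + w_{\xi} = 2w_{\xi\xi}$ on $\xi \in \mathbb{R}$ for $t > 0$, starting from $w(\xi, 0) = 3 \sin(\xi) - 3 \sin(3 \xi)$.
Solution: Moving frame: $\eta = \xi - t$, $\sigma = t$, $w = u(\eta,\sigma)$, so $w_t = u_{\sigma} - u_{\eta}$ and $w_{\xi\xi} = u_{\eta\eta}$.
Hence $w_t + w_{\xi} = u_{\sigma}$ and the PDE becomes the heat equation $u_{\sigma} = 2u_{\eta\eta}$ on $\eta \in \mathbb{R}$.
Initial data: $u(\eta,0) = w(\eta,0) = 3 \sin(\eta) - 3 \sin(3 \eta)$. Each mode $\sin(n\eta)$ decays as $e^{-2n^2\sigma}$ on $\mathbb{R}$, so $u(\eta,\sigma) = \sum c_n e^{-2n^2\sigma} \sin(n\eta)$ with $c_1=3, c_3=-3$: $u(\eta,\sigma) = 3 e^{-2 \sigma} \sin(\eta) - 3 e^{-18 \sigma} \sin(3 \eta)$.
Substituting back: $w(\xi,t) = u(\xi - t, t)$.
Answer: $w(\xi, t) = 3 e^{-2 t} \sin(\xi - t) - 3 e^{-18 t} \sin(3 \xi - 3 t)$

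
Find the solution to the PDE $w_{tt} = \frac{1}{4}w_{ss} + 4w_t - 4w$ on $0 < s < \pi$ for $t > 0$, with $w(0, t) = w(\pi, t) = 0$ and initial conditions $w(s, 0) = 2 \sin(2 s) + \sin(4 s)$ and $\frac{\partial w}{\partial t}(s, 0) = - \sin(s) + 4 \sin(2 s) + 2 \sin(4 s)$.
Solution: Substitute $w = e^{2t}u$, i.e. $u = e^{-2t}w$.
By the product rule, $w_t = e^{2t}(u_t + 2u)$, $w_{tt} = e^{2t}(u_{tt} + 4u_t + 4u)$, $w_{ss} = e^{2t}u_{ss}$.
Substituting into the PDE and dividing by $e^{2t}$: $u_{tt} + 4u_t + 4u = \frac{1}{4}u_{ss} + 4(u_t + 2u) - 4u$.
The lower-order terms cancel, leaving the standard wave equation $u_{tt} = \frac{1}{4}u_{ss}$.
Initial data for $u$: $u(s,0) = w(s,0) = 2 \sin(2 s) + \sin(4 s)$; $u_t(s,0) = w_t(s,0) - 2w(s,0) = - \sin(s)$. The boundary conditions carry over: $u(0,t) = u(\pi,t) = 0$.
Solve for $u$:
  Using separation of variables $u = X(s)T(t)$:
  Eigenfunctions: $\sin(ns)$, $n = 1, 2, 3, \ldots$
  General solution: $u(s, t) = \sum [A_n \cos(n t/2) + B_n \sin(n t/2)] \sin(ns)$
  From $u(s,0) = 2 \sin(2 s) + \sin(4 s)$: $A_2=2, A_4=1$. From $u_t(s,0) = - \sin(s)$, using $u_t(s,0) = \sum \omega_n B_n \sin(ns)$ with $\omega_n = n/2$: $B_1 = (-1)/(1/2) = -2$.
Hence $u(s,t) = -2 \sin(s) \sin(t/2) + 2 \sin(2 s) \cos(t) + \sin(4 s) \cos(2 t)$.
Transform back: $w(s,t) = e^{2t}u(s,t)$.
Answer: $w(s, t) = -2 e^{2 t} \sin(s) \sin(t/2) + 2 e^{2 t} \sin(2 s) \cos(t) + e^{2 t} \sin(4 s) \cos(2 t)$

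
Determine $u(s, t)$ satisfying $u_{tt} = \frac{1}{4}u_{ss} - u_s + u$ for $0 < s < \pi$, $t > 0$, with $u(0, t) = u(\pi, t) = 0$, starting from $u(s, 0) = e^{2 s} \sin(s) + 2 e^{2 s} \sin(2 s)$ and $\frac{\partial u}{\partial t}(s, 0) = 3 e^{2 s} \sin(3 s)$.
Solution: Substitute $u = e^{2s}w$.
Then $u_s = e^{2s}(w_s + 2w)$, $u_{ss} = e^{2s}(w_{ss} + 4w_s + 4w)$, $u_{tt} = e^{2s}w_{tt}$; substituting and dividing by $e^{2s}$, the lower-order terms cancel: $w_{tt} = \frac{1}{4}w_{ss}$ (standard wave equation).
Data for $w$: $w(s,0) = e^{-2s}u(s,0) = \sin(s) + 2 \sin(2 s)$; $w_t(s,0) = e^{-2s}u_t(s,0) = 3 \sin(3 s)$. The boundary conditions carry over: $w(0,t) = w(\pi,t) = 0$.
Separating variables: $w = \sum [A_n \cos(\omega_n t) + B_n \sin(\omega_n t)] \sin(ns)$, $\omega_n = n/2$. From ICs ($B_n$ = velocity coefficient / $\omega_n$): $A_1=1, A_2=2, B_3=2$.
So $w(s,t) = \sin(s) \cos(t/2) + 2 \sin(2 s) \cos(t) + 2 \sin(3 s) \sin(3 t/2)$, and $u(s,t) = e^{2s}w(s,t)$.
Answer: $u(s, t) = e^{2 s} \sin(s) \cos(t/2) + 2 e^{2 s} \sin(2 s) \cos(t) + 2 e^{2 s} \sin(3 s) \sin(3 t/2)$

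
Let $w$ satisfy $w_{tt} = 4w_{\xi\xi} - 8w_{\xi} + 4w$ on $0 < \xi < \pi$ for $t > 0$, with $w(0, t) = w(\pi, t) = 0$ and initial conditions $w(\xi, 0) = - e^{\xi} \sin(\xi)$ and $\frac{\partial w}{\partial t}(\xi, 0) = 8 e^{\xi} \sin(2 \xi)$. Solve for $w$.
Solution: Substitute $w = e^{\xi}u$.
Then $w_{\xi} = e^{\xi}(u_{\xi} + u)$, $w_{\xi\xi} = e^{\xi}(u_{\xi\xi} + 2u_{\xi} + u)$, $w_{tt} = e^{\xi}u_{tt}$; substituting and dividing by $e^{\xi}$, the lower-order terms cancel: $u_{tt} = 4u_{\xi\xi}$ (standard wave equation).
Data for $u$: $u(\xi,0) = e^{-\xi}w(\xi,0) = - \sin(\xi)$; $u_t(\xi,0) = e^{-\xi}w_t(\xi,0) = 8 \sin(2 \xi)$. The boundary conditions carry over: $u(0,t) = u(\pi,t) = 0$.
Separating variables: $u = \sum [A_n \cos(\omega_n t) + B_n \sin(\omega_n t)] \sin(n\xi)$, $\omega_n = 2n$. From ICs ($B_n$ = velocity coefficient / $\omega_n$): $A_1=-1, B_2=2$.
So $u(\xi,t) = 2 \sin(4 t) \sin(2 \xi) - \sin(\xi) \cos(2 t)$, and $w(\xi,t) = e^{\xi}u(\xi,t)$.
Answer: $w(\xi, t) = - e^{\xi} \sin(\xi) \cos(2 t) + 2 e^{\xi} \sin(2 \xi) \sin(4 t)$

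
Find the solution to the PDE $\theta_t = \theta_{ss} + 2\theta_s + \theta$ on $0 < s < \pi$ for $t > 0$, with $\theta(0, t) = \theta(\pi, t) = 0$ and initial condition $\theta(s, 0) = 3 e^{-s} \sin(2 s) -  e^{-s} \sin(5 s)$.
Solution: Substitute $\theta = e^{-s}u$, i.e. $u = e^{s}\theta$.
By the product rule, $\theta_s = e^{-s}(u_s - u)$, $\theta_{ss} = e^{-s}(u_{ss} - 2u_s + u)$, $\theta_t = e^{-s}u_t$.
Substituting into the PDE and dividing by $e^{-s}$: $u_t = (u_{ss} - 2u_s + u) + 2(u_s - u) + u$.
The lower-order terms cancel, leaving the standard heat equation $u_t = u_{ss}$.
Initial data for $u$: $u(s,0) = e^{s}\theta(s,0) = 3 \sin(2 s) - \sin(5 s)$. The boundary conditions carry over: $u(0,t) = u(\pi,t) = 0$.
Solve for $u$:
  Using separation of variables $u = X(s)G(t)$:
  Eigenfunctions: $\sin(ns)$, $n = 1, 2, 3, \ldots$
  General solution: $u(s, t) = \sum c_n \sin(ns) e^{-n^2 t}$
  Matching $u(s,0) = 3 \sin(2 s) - \sin(5 s)$ term by term: $c_2=3, c_5=-1$.
Hence $u(s,t) = 3 e^{-4 t} \sin(2 s) - e^{-25 t} \sin(5 s)$.
Transform back: $\theta(s,t) = e^{-s}u(s,t)$.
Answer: $\theta(s, t) = 3 e^{-s} e^{-4 t} \sin(2 s) -  e^{-s} e^{-25 t} \sin(5 s)$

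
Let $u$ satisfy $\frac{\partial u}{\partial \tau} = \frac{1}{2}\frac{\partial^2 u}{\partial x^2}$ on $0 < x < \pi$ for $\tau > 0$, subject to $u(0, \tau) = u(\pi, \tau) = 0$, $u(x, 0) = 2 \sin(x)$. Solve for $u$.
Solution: Using separation of variables $u = X(x)T(\tau)$:
Eigenfunctions: $\sin(nx)$, $n = 1, 2, 3, \ldots$
General solution: $u(x, \tau) = \sum c_n \sin(nx) e^{-n^2 \tau/2}$
Matching $u(x,0) = 2 \sin(x)$ term by term: $c_1=2$.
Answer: $u(x, \tau) = 2 e^{-\tau/2} \sin(x)$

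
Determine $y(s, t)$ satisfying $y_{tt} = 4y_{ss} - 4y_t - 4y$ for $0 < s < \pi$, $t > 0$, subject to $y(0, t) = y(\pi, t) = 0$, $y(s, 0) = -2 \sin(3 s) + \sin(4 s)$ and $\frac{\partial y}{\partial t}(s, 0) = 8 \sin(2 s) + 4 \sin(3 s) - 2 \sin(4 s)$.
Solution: Substitute $y = e^{-2t}u$, i.e. $u = e^{2t}y$.
By the product rule, $y_t = e^{-2t}(u_t - 2u)$, $y_{tt} = e^{-2t}(u_{tt} - 4u_t + 4u)$, $y_{ss} = e^{-2t}u_{ss}$.
Substituting into the PDE and dividing by $e^{-2t}$: $u_{tt} - 4u_t + 4u = 4u_{ss} - 4(u_t - 2u) - 4u$.
The lower-order terms cancel, leaving the standard wave equation $u_{tt} = 4u_{ss}$.
Initial data for $u$: $u(s,0) = y(s,0) = -2 \sin(3 s) + \sin(4 s)$; $u_t(s,0) = y_t(s,0) + 2y(s,0) = 8 \sin(2 s)$. The boundary conditions carry over: $u(0,t) = u(\pi,t) = 0$.
Solve for $u$:
  Using separation of variables $u = X(s)T(t)$:
  Eigenfunctions: $\sin(ns)$, $n = 1, 2, 3, \ldots$
  General solution: $u(s, t) = \sum [A_n \cos(2n t) + B_n \sin(2n t)] \sin(ns)$
  From $u(s,0) = -2 \sin(3 s) + \sin(4 s)$: $A_3=-2, A_4=1$. From $u_t(s,0) = 8 \sin(2 s)$, using $u_t(s,0) = \sum \omega_n B_n \sin(ns)$ with $\omega_n = 2n$: $B_2 = 8/4 = 2$.
Hence $u(s,t) = 2 \sin(2 s) \sin(4 t) - 2 \sin(3 s) \cos(6 t) + \sin(4 s) \cos(8 t)$.
Transform back: $y(s,t) = e^{-2t}u(s,t)$.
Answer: $y(s, t) = 2 e^{-2 t} \sin(2 s) \sin(4 t) - 2 e^{-2 t} \sin(3 s) \cos(6 t) + e^{-2 t} \sin(4 s) \cos(8 t)$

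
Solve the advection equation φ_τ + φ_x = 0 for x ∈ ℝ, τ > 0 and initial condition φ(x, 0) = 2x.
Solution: By characteristics (dx/dτ = 1), φ(x,τ) = f(x - τ) with f = φ(·, 0).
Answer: φ(x, τ) = 2x - 2τ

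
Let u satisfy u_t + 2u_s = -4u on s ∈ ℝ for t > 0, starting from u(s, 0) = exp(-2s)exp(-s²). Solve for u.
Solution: Substitute u = exp(-2s)w.
Then u_s = exp(-2s)(w_s - 2w), u_t = exp(-2s)w_t; substituting and dividing by exp(-2s), the lower-order terms cancel: w_t + 2w_s = 0 (standard advection equation).
Data for w: w(s,0) = exp(2s)u(s,0) = exp(-s²).
By characteristics (ds/dt = 2), w(s,t) = f(s - 2t) with f = w(·, 0).
So w(s,t) = exp(-(s - 2t)²), and u(s,t) = exp(-2s)w(s,t).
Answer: u(s, t) = exp(-2s)exp(-(s - 2t)²)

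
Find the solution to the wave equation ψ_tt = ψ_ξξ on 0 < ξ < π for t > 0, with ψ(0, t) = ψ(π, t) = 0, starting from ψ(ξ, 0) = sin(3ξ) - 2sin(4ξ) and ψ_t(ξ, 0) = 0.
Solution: Using separation of variables ψ = X(ξ)T(t):
Eigenfunctions: sin(nξ), n = 1, 2, 3, ...
General solution: ψ(ξ, t) = Σ [A_n cos(n t) + B_n sin(n t)] sin(nξ)
From ψ(ξ,0) = sin(3ξ) - 2sin(4ξ): A_3=1, A_4=-2. From ψ_t(ξ,0) = 0: all B_n = 0.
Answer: ψ(ξ, t) = sin(3ξ)cos(3t) - 2sin(4ξ)cos(4t)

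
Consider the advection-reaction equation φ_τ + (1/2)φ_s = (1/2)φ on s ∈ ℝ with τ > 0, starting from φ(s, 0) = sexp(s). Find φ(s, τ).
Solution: Substitute φ = exp(s)u, i.e. u = exp(-s)φ.
By the product rule, φ_s = exp(s)(u_s + u), φ_τ = exp(s)u_τ.
Substituting into the PDE and dividing by exp(s): u_τ + (1/2)(u_s + u) = (1/2)u.
The lower-order terms cancel, leaving the standard advection equation u_τ + (1/2)u_s = 0.
Initial data for u: u(s,0) = exp(-s)φ(s,0) = s.
Solve for u:
  By method of characteristics (waves move right with speed 1/2):
  Along characteristics s - (1/2)τ = const, u is constant, so u(s,τ) = f(s - (1/2)τ) with f = u(·, 0).
Hence u(s,τ) = s - (1/2)τ.
Transform back: φ(s,τ) = exp(s)u(s,τ).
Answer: φ(s, τ) = sexp(s) - (1/2)τexp(s)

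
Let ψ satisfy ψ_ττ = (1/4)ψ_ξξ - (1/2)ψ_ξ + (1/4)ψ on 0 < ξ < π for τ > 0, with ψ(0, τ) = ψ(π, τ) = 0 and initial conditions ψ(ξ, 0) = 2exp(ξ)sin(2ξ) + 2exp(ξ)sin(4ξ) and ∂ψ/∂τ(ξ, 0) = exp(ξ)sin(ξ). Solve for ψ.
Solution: Substitute ψ = exp(ξ)u, i.e. u = exp(-ξ)ψ.
By the product rule, ψ_ξ = exp(ξ)(u_ξ + u), ψ_ξξ = exp(ξ)(u_ξξ + 2u_ξ + u), ψ_ττ = exp(ξ)u_ττ.
Substituting into the PDE and dividing by exp(ξ): u_ττ = (1/4)(u_ξξ + 2u_ξ + u) - (1/2)(u_ξ + u) + (1/4)u.
The lower-order terms cancel, leaving the standard wave equation u_ττ = (1/4)u_ξξ.
Initial data for u: u(ξ,0) = exp(-ξ)ψ(ξ,0) = 2sin(2ξ) + 2sin(4ξ); u_τ(ξ,0) = exp(-ξ)ψ_τ(ξ,0) = sin(ξ). The boundary conditions carry over: u(0,τ) = u(π,τ) = 0.
Solve for u:
  Using separation of variables u = X(ξ)T(τ):
  Eigenfunctions: sin(nξ), n = 1, 2, 3, ...
  General solution: u(ξ, τ) = Σ [A_n cos(n τ/2) + B_n sin(n τ/2)] sin(nξ)
  From u(ξ,0) = 2sin(2ξ) + 2sin(4ξ): A_2=2, A_4=2. From u_τ(ξ,0) = sin(ξ), using u_τ(ξ,0) = Σ ω_n B_n sin(nξ) with ω_n = n/2: B_1 = 1/(1/2) = 2.
Hence u(ξ,τ) = 2sin(ξ)sin(τ/2) + 2sin(2ξ)cos(τ) + 2sin(4ξ)cos(2τ).
Transform back: ψ(ξ,τ) = exp(ξ)u(ξ,τ).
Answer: ψ(ξ, τ) = 2exp(ξ)sin(ξ)sin(τ/2) + 2exp(ξ)sin(2ξ)cos(τ) + 2exp(ξ)sin(4ξ)cos(2τ)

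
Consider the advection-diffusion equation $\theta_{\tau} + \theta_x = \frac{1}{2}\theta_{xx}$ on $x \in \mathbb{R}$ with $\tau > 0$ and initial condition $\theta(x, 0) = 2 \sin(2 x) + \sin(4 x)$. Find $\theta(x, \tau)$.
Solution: Moving frame: $\eta = x - \tau$, $\sigma = \tau$, $\theta = u(\eta,\sigma)$, so $\theta_{\tau} = u_{\sigma} - u_{\eta}$ and $\theta_{xx} = u_{\eta\eta}$.
Hence $\theta_{\tau} + \theta_x = u_{\sigma}$ and the PDE becomes the heat equation $u_{\sigma} = \frac{1}{2}u_{\eta\eta}$ on $\eta \in \mathbb{R}$.
Initial data: $u(\eta,0) = \theta(\eta,0) = 2 \sin(2 \eta) + \sin(4 \eta)$. Each mode $\sin(n\eta)$ decays as $e^{-n^2\sigma/2}$ on $\mathbb{R}$, so $u(\eta,\sigma) = \sum c_n e^{-n^2\sigma/2} \sin(n\eta)$ with $c_2=2, c_4=1$: $u(\eta,\sigma) = 2 e^{-2 \sigma} \sin(2 \eta) + e^{-8 \sigma} \sin(4 \eta)$.
Substituting back: $\theta(x,\tau) = u(x - \tau, \tau)$.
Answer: $\theta(x, \tau) = -2 e^{-2 \tau} \sin(2 \tau - 2 x) -  e^{-8 \tau} \sin(4 \tau - 4 x)$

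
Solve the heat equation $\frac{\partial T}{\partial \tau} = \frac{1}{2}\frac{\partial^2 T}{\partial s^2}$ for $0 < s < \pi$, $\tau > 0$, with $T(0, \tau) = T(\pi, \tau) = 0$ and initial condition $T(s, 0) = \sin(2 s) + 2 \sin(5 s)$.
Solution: Using separation of variables $T = X(s)G(\tau)$:
Eigenfunctions: $\sin(ns)$, $n = 1, 2, 3, \ldots$
General solution: $T(s, \tau) = \sum c_n \sin(ns) e^{-n^2 \tau/2}$
Matching $T(s,0) = \sin(2 s) + 2 \sin(5 s)$ term by term: $c_2=1, c_5=2$.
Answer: $T(s, \tau) = e^{-2 \tau} \sin(2 s) + 2 e^{-25 \tau/2} \sin(5 s)$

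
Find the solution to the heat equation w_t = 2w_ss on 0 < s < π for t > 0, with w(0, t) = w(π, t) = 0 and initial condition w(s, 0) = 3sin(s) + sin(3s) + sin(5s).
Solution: Using separation of variables w = X(s)T(t):
Eigenfunctions: sin(ns), n = 1, 2, 3, ...
General solution: w(s, t) = Σ c_n sin(ns) exp(-2n² t)
Matching w(s,0) = 3sin(s) + sin(3s) + sin(5s) term by term: c_1=3, c_3=1, c_5=1.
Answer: w(s, t) = 3exp(-2t)sin(s) + exp(-18t)sin(3s) + exp(-50t)sin(5s)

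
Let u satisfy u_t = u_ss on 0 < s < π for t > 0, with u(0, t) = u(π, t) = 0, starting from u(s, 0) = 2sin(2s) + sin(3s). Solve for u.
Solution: Separating variables: u = Σ c_n exp(-n²t) sin(ns). From u(s,0) = 2sin(2s) + sin(3s): c_2=2, c_3=1.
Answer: u(s, t) = 2exp(-4t)sin(2s) + exp(-9t)sin(3s)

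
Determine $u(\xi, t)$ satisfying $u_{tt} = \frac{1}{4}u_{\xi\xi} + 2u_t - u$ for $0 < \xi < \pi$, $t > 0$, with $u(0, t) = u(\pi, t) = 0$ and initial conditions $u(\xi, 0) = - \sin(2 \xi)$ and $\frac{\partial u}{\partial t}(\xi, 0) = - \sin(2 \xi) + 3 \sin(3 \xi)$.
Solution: Substitute $u = e^{t}w$.
Then $u_t = e^{t}(w_t + w)$, $u_{tt} = e^{t}(w_{tt} + 2w_t + w)$, $u_{\xi\xi} = e^{t}w_{\xi\xi}$; substituting and dividing by $e^{t}$, the lower-order terms cancel: $w_{tt} = \frac{1}{4}w_{\xi\xi}$ (standard wave equation).
Data for $w$: $w(\xi,0) = u(\xi,0) = - \sin(2 \xi)$; $w_t(\xi,0) = u_t(\xi,0) - u(\xi,0) = 3 \sin(3 \xi)$. The boundary conditions carry over: $w(0,t) = w(\pi,t) = 0$.
Separating variables: $w = \sum [A_n \cos(\omega_n t) + B_n \sin(\omega_n t)] \sin(n\xi)$, $\omega_n = n/2$. From ICs ($B_n$ = velocity coefficient / $\omega_n$): $A_2=-1, B_3=2$.
So $w(\xi,t) = 2 \sin(3 t/2) \sin(3 \xi) - \sin(2 \xi) \cos(t)$, and $u(\xi,t) = e^{t}w(\xi,t)$.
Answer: $u(\xi, t) = - e^{t} \sin(2 \xi) \cos(t) + 2 e^{t} \sin(3 \xi) \sin(3 t/2)$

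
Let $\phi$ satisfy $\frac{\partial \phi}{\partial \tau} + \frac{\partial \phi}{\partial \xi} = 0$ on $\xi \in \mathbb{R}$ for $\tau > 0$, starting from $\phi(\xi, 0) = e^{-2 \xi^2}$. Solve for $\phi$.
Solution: By characteristics ($d\xi/d\tau = 1$), $\phi(\xi,\tau) = f(\xi - \tau)$ with $f = \phi( \cdot , 0)$.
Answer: $\phi(\xi, \tau) = e^{-2 (-\tau + \xi)^2}$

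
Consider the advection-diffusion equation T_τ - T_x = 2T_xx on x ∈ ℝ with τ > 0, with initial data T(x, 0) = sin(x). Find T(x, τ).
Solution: Change to a moving frame: let η = x + τ, σ = τ and write T(x,τ) = u(η,σ).
By the chain rule T_τ = u_σ + u_η, T_x = u_η, T_xx = u_ηη.
Then T_τ - T_x = u_σ: the advection term cancels and the PDE becomes the heat equation u_σ = 2u_ηη on η ∈ ℝ.
Initial data: u(η,0) = T(η,0) = sin(η).
On η ∈ ℝ each mode satisfies (sin(nη))″ = -n² sin(nη), so exp(-2n²σ) sin(nη) solves the heat equation; by superposition u(η,σ) = Σ c_n exp(-2n²σ) sin(nη).
Reading off the coefficients: c_1=1, so u(η,σ) = exp(-2σ)sin(η).
Substituting back η = x + τ, σ = τ: T(x,τ) = u(x + τ, τ).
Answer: T(x, τ) = exp(-2τ)sin(x + τ)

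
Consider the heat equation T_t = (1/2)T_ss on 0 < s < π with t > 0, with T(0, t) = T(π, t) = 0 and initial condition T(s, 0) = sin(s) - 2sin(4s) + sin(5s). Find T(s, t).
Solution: Using separation of variables T = X(s)G(t):
Eigenfunctions: sin(ns), n = 1, 2, 3, ...
General solution: T(s, t) = Σ c_n sin(ns) exp(-n² t/2)
Matching T(s,0) = sin(s) - 2sin(4s) + sin(5s) term by term: c_1=1, c_4=-2, c_5=1.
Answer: T(s, t) = -2exp(-8t)sin(4s) + exp(-t/2)sin(s) + exp(-25t/2)sin(5s)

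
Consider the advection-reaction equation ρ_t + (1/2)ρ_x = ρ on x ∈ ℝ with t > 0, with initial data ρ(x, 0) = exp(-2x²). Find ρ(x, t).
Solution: Substitute ρ = exp(t)u, i.e. u = exp(-t)ρ.
By the product rule, ρ_t = exp(t)(u_t + u), ρ_x = exp(t)u_x.
Substituting into the PDE and dividing by exp(t): u_t + u + (1/2)u_x = u.
The lower-order terms cancel, leaving the standard advection equation u_t + (1/2)u_x = 0.
Initial data for u: u(x,0) = ρ(x,0) = exp(-2x²).
Solve for u:
  By method of characteristics (waves move right with speed 1/2):
  Along characteristics x - (1/2)t = const, u is constant, so u(x,t) = f(x - (1/2)t) with f = u(·, 0).
Hence u(x,t) = exp(-2(-t/2 + x)²).
Transform back: ρ(x,t) = exp(t)u(x,t).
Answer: ρ(x, t) = exp(t)exp(-2(-t/2 + x)²)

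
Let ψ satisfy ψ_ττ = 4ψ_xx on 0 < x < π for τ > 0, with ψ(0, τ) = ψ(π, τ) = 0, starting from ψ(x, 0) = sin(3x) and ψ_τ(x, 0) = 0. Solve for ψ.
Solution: Separating variables: ψ = Σ [A_n cos(ω_n τ) + B_n sin(ω_n τ)] sin(nx), ω_n = 2n. From ICs: A_3=1.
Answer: ψ(x, τ) = sin(3x)cos(6τ)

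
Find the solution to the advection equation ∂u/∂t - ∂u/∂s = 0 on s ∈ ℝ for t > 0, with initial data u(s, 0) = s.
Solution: By characteristics (ds/dt = -1), u(s,t) = f(s + t) with f = u(·, 0).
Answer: u(s, t) = s + t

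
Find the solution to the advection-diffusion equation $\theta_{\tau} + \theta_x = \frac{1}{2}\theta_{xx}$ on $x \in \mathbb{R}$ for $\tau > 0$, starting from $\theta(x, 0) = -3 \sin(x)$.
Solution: Moving frame: $\eta = x - \tau$, $\sigma = \tau$, $\theta = u(\eta,\sigma)$, so $\theta_{\tau} = u_{\sigma} - u_{\eta}$ and $\theta_{xx} = u_{\eta\eta}$.
Hence $\theta_{\tau} + \theta_x = u_{\sigma}$ and the PDE becomes the heat equation $u_{\sigma} = \frac{1}{2}u_{\eta\eta}$ on $\eta \in \mathbb{R}$.
Initial data: $u(\eta,0) = \theta(\eta,0) = -3 \sin(\eta)$. Each mode $\sin(n\eta)$ decays as $e^{-n^2\sigma/2}$ on $\mathbb{R}$, so $u(\eta,\sigma) = \sum c_n e^{-n^2\sigma/2} \sin(n\eta)$ with $c_1=-3$: $u(\eta,\sigma) = -3 e^{-\sigma/2} \sin(\eta)$.
Substituting back: $\theta(x,\tau) = u(x - \tau, \tau)$.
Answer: $\theta(x, \tau) = 3 e^{-\tau/2} \sin(\tau - x)$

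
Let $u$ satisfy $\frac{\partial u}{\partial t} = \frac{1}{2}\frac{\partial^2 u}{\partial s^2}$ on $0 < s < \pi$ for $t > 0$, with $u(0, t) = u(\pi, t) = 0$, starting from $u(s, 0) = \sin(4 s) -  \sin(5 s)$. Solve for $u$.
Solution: Separating variables: $u = \sum c_n e^{-n^2t/2} \sin(ns)$. From $u(s,0) = \sin(4 s) - \sin(5 s)$: $c_4=1, c_5=-1$.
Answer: $u(s, t) = e^{-8 t} \sin(4 s) -  e^{-25 t/2} \sin(5 s)$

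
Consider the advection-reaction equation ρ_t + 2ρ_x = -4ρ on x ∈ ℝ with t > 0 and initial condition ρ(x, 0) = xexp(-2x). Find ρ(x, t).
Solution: Substitute ρ = exp(-2x)u.
Then ρ_x = exp(-2x)(u_x - 2u), ρ_t = exp(-2x)u_t; substituting and dividing by exp(-2x), the lower-order terms cancel: u_t + 2u_x = 0 (standard advection equation).
Data for u: u(x,0) = exp(2x)ρ(x,0) = x.
By characteristics (dx/dt = 2), u(x,t) = f(x - 2t) with f = u(·, 0).
So u(x,t) = -2t + x, and ρ(x,t) = exp(-2x)u(x,t).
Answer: ρ(x, t) = -2texp(-2x) + xexp(-2x)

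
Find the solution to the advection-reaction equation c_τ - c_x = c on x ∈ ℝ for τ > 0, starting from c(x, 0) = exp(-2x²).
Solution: Substitute c = exp(τ)u, i.e. u = exp(-τ)c.
By the product rule, c_τ = exp(τ)(u_τ + u), c_x = exp(τ)u_x.
Substituting into the PDE and dividing by exp(τ): u_τ + u - u_x = u.
The lower-order terms cancel, leaving the standard advection equation u_τ - u_x = 0.
Initial data for u: u(x,0) = c(x,0) = exp(-2x²).
Solve for u:
  By method of characteristics (waves move left with speed 1):
  Along characteristics x + τ = const, u is constant, so u(x,τ) = f(x + τ) with f = u(·, 0).
Hence u(x,τ) = exp(-2(x + τ)²).
Transform back: c(x,τ) = exp(τ)u(x,τ).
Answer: c(x, τ) = exp(τ)exp(-2(x + τ)²)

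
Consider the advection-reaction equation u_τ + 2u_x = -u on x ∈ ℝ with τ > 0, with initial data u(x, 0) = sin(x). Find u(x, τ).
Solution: Substitute u = exp(-τ)w, i.e. w = exp(τ)u.
By the product rule, u_τ = exp(-τ)(w_τ - w), u_x = exp(-τ)w_x.
Substituting into the PDE and dividing by exp(-τ): w_τ - w + 2w_x = -w.
The lower-order terms cancel, leaving the standard advection equation w_τ + 2w_x = 0.
Initial data for w: w(x,0) = u(x,0) = sin(x).
Solve for w:
  By method of characteristics (waves move right with speed 2):
  Along characteristics x - 2τ = const, w is constant, so w(x,τ) = f(x - 2τ) with f = w(·, 0).
Hence w(x,τ) = sin(x - 2τ).
Transform back: u(x,τ) = exp(-τ)w(x,τ).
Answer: u(x, τ) = exp(-τ)sin(x - 2τ)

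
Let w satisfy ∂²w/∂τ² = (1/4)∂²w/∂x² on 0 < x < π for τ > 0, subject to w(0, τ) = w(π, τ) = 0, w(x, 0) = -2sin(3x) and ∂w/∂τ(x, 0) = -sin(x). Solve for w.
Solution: Using separation of variables w = X(x)T(τ):
Eigenfunctions: sin(nx), n = 1, 2, 3, ...
General solution: w(x, τ) = Σ [A_n cos(n τ/2) + B_n sin(n τ/2)] sin(nx)
From w(x,0) = -2sin(3x): A_3=-2. From w_τ(x,0) = -sin(x), using w_τ(x,0) = Σ ω_n B_n sin(nx) with ω_n = n/2: B_1 = (-1)/(1/2) = -2.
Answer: w(x, τ) = -2sin(x)sin(τ/2) - 2sin(3x)cos(3τ/2)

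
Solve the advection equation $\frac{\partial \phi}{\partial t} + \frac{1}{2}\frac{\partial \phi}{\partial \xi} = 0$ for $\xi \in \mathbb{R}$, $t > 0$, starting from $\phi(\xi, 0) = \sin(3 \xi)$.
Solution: By characteristics ($d\xi/dt = 1/2$), $\phi(\xi,t) = f(\xi - \frac{1}{2}t)$ with $f = \phi( \cdot , 0)$.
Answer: $\phi(\xi, t) = \sin(3 \xi - 3 t/2)$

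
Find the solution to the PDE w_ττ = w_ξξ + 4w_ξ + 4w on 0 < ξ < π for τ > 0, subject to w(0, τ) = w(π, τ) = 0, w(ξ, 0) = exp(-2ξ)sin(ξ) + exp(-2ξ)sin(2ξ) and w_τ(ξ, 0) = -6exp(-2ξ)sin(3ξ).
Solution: Substitute w = exp(-2ξ)u, i.e. u = exp(2ξ)w.
By the product rule, w_ξ = exp(-2ξ)(u_ξ - 2u), w_ξξ = exp(-2ξ)(u_ξξ - 4u_ξ + 4u), w_ττ = exp(-2ξ)u_ττ.
Substituting into the PDE and dividing by exp(-2ξ): u_ττ = (u_ξξ - 4u_ξ + 4u) + 4(u_ξ - 2u) + 4u.
The lower-order terms cancel, leaving the standard wave equation u_ττ = u_ξξ.
Initial data for u: u(ξ,0) = exp(2ξ)w(ξ,0) = sin(ξ) + sin(2ξ); u_τ(ξ,0) = exp(2ξ)w_τ(ξ,0) = -6sin(3ξ). The boundary conditions carry over: u(0,τ) = u(π,τ) = 0.
Solve for u:
  Using separation of variables u = X(ξ)T(τ):
  Eigenfunctions: sin(nξ), n = 1, 2, 3, ...
  General solution: u(ξ, τ) = Σ [A_n cos(n τ) + B_n sin(n τ)] sin(nξ)
  From u(ξ,0) = sin(ξ) + sin(2ξ): A_1=1, A_2=1. From u_τ(ξ,0) = -6sin(3ξ), using u_τ(ξ,0) = Σ ω_n B_n sin(nξ) with ω_n = n: B_3 = (-6)/3 = -2.
Hence u(ξ,τ) = sin(ξ)cos(τ) + sin(2ξ)cos(2τ) - 2sin(3ξ)sin(3τ).
Transform back: w(ξ,τ) = exp(-2ξ)u(ξ,τ).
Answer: w(ξ, τ) = exp(-2ξ)sin(ξ)cos(τ) + exp(-2ξ)sin(2ξ)cos(2τ) - 2exp(-2ξ)sin(3ξ)sin(3τ)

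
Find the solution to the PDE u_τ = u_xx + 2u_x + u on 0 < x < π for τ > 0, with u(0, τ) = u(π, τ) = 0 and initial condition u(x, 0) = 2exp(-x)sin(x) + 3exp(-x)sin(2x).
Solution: Substitute u = exp(-x)w.
Then u_x = exp(-x)(w_x - w), u_xx = exp(-x)(w_xx - 2w_x + w), u_τ = exp(-x)w_τ; substituting and dividing by exp(-x), the lower-order terms cancel: w_τ = w_xx (standard heat equation).
Data for w: w(x,0) = exp(x)u(x,0) = 2sin(x) + 3sin(2x). The boundary conditions carry over: w(0,τ) = w(π,τ) = 0.
Separating variables: w = Σ c_n exp(-n²τ) sin(nx). From w(x,0) = 2sin(x) + 3sin(2x): c_1=2, c_2=3.
So w(x,τ) = 2exp(-τ)sin(x) + 3exp(-4τ)sin(2x), and u(x,τ) = exp(-x)w(x,τ).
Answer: u(x, τ) = 2exp(-x)exp(-τ)sin(x) + 3exp(-x)exp(-4τ)sin(2x)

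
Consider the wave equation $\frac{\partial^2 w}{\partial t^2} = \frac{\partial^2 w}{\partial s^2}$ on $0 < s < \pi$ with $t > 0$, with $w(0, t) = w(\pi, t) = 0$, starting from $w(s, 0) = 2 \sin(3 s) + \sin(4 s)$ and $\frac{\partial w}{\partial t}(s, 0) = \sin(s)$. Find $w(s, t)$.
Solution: Using separation of variables $w = X(s)T(t)$:
Eigenfunctions: $\sin(ns)$, $n = 1, 2, 3, \ldots$
General solution: $w(s, t) = \sum [A_n \cos(n t) + B_n \sin(n t)] \sin(ns)$
From $w(s,0) = 2 \sin(3 s) + \sin(4 s)$: $A_3=2, A_4=1$. From $w_t(s,0) = \sin(s)$, using $w_t(s,0) = \sum \omega_n B_n \sin(ns)$ with $\omega_n = n$: $B_1 = 1/1 = 1$.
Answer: $w(s, t) = \sin(s) \sin(t) + 2 \sin(3 s) \cos(3 t) + \sin(4 s) \cos(4 t)$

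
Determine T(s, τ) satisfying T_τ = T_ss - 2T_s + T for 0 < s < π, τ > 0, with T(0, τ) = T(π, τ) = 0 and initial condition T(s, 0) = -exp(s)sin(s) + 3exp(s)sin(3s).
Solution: Substitute T = exp(s)u, i.e. u = exp(-s)T.
By the product rule, T_s = exp(s)(u_s + u), T_ss = exp(s)(u_ss + 2u_s + u), T_τ = exp(s)u_τ.
Substituting into the PDE and dividing by exp(s): u_τ = (u_ss + 2u_s + u) - 2(u_s + u) + u.
The lower-order terms cancel, leaving the standard heat equation u_τ = u_ss.
Initial data for u: u(s,0) = exp(-s)T(s,0) = -sin(s) + 3sin(3s). The boundary conditions carry over: u(0,τ) = u(π,τ) = 0.
Solve for u:
  Using separation of variables u = X(s)G(τ):
  Eigenfunctions: sin(ns), n = 1, 2, 3, ...
  General solution: u(s, τ) = Σ c_n sin(ns) exp(-n² τ)
  Matching u(s,0) = -sin(s) + 3sin(3s) term by term: c_1=-1, c_3=3.
Hence u(s,τ) = -exp(-τ)sin(s) + 3exp(-9τ)sin(3s).
Transform back: T(s,τ) = exp(s)u(s,τ).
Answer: T(s, τ) = -exp(s)exp(-τ)sin(s) + 3exp(s)exp(-9τ)sin(3s)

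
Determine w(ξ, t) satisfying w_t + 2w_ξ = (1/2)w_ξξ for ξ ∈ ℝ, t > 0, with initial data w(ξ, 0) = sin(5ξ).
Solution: Change to a moving frame: let η = ξ - 2t, σ = t and write w(ξ,t) = u(η,σ).
By the chain rule w_t = u_σ - 2u_η, w_ξ = u_η, w_ξξ = u_ηη.
Then w_t + 2w_ξ = u_σ: the advection term cancels and the PDE becomes the heat equation u_σ = (1/2)u_ηη on η ∈ ℝ.
Initial data: u(η,0) = w(η,0) = sin(5η).
On η ∈ ℝ each mode satisfies (sin(nη))″ = -n² sin(nη), so exp(-n²σ/2) sin(nη) solves the heat equation; by superposition u(η,σ) = Σ c_n exp(-n²σ/2) sin(nη).
Reading off the coefficients: c_5=1, so u(η,σ) = exp(-25σ/2)sin(5η).
Substituting back η = ξ - 2t, σ = t: w(ξ,t) = u(ξ - 2t, t).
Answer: w(ξ, t) = -exp(-25t/2)sin(10t - 5ξ)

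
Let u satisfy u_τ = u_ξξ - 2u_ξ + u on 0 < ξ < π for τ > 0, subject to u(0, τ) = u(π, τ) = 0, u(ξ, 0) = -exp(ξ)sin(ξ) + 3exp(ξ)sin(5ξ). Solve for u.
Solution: Substitute u = exp(ξ)w.
Then u_ξ = exp(ξ)(w_ξ + w), u_ξξ = exp(ξ)(w_ξξ + 2w_ξ + w), u_τ = exp(ξ)w_τ; substituting and dividing by exp(ξ), the lower-order terms cancel: w_τ = w_ξξ (standard heat equation).
Data for w: w(ξ,0) = exp(-ξ)u(ξ,0) = -sin(ξ) + 3sin(5ξ). The boundary conditions carry over: w(0,τ) = w(π,τ) = 0.
Separating variables: w = Σ c_n exp(-n²τ) sin(nξ). From w(ξ,0) = -sin(ξ) + 3sin(5ξ): c_1=-1, c_5=3.
So w(ξ,τ) = -exp(-τ)sin(ξ) + 3exp(-25τ)sin(5ξ), and u(ξ,τ) = exp(ξ)w(ξ,τ).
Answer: u(ξ, τ) = -exp(ξ)exp(-τ)sin(ξ) + 3exp(ξ)exp(-25τ)sin(5ξ)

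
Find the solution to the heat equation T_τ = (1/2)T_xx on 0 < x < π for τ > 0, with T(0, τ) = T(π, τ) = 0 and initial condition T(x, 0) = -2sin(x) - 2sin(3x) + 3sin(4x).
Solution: Using separation of variables T = X(x)G(τ):
Eigenfunctions: sin(nx), n = 1, 2, 3, ...
General solution: T(x, τ) = Σ c_n sin(nx) exp(-n² τ/2)
Matching T(x,0) = -2sin(x) - 2sin(3x) + 3sin(4x) term by term: c_1=-2, c_3=-2, c_4=3.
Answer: T(x, τ) = 3exp(-8τ)sin(4x) - 2exp(-τ/2)sin(x) - 2exp(-9τ/2)sin(3x)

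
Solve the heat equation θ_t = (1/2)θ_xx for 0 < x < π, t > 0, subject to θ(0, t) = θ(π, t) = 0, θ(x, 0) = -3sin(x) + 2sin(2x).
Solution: Using separation of variables θ = X(x)G(t):
Eigenfunctions: sin(nx), n = 1, 2, 3, ...
General solution: θ(x, t) = Σ c_n sin(nx) exp(-n² t/2)
Matching θ(x,0) = -3sin(x) + 2sin(2x) term by term: c_1=-3, c_2=2.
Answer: θ(x, t) = 2exp(-2t)sin(2x) - 3exp(-t/2)sin(x)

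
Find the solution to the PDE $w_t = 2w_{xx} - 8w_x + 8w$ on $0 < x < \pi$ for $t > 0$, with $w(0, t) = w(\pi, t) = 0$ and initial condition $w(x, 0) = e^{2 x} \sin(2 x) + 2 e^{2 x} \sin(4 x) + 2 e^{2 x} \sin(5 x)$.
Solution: Substitute $w = e^{2x}u$, i.e. $u = e^{-2x}w$.
By the product rule, $w_x = e^{2x}(u_x + 2u)$, $w_{xx} = e^{2x}(u_{xx} + 4u_x + 4u)$, $w_t = e^{2x}u_t$.
Substituting into the PDE and dividing by $e^{2x}$: $u_t = 2(u_{xx} + 4u_x + 4u) - 8(u_x + 2u) + 8u$.
The lower-order terms cancel, leaving the standard heat equation $u_t = 2u_{xx}$.
Initial data for $u$: $u(x,0) = e^{-2x}w(x,0) = \sin(2 x) + 2 \sin(4 x) + 2 \sin(5 x)$. The boundary conditions carry over: $u(0,t) = u(\pi,t) = 0$.
Solve for $u$:
  Using separation of variables $u = X(x)T(t)$:
  Eigenfunctions: $\sin(nx)$, $n = 1, 2, 3, \ldots$
  General solution: $u(x, t) = \sum c_n \sin(nx) e^{-2n^2 t}$
  Matching $u(x,0) = \sin(2 x) + 2 \sin(4 x) + 2 \sin(5 x)$ term by term: $c_2=1, c_4=2, c_5=2$.
Hence $u(x,t) = e^{-8 t} \sin(2 x) + 2 e^{-32 t} \sin(4 x) + 2 e^{-50 t} \sin(5 x)$.
Transform back: $w(x,t) = e^{2x}u(x,t)$.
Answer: $w(x, t) = e^{-8 t} e^{2 x} \sin(2 x) + 2 e^{-32 t} e^{2 x} \sin(4 x) + 2 e^{-50 t} e^{2 x} \sin(5 x)$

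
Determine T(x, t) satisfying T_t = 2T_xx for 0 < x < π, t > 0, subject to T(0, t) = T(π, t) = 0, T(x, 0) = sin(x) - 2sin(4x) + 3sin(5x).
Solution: Separating variables: T = Σ c_n exp(-2n²t) sin(nx). From T(x,0) = sin(x) - 2sin(4x) + 3sin(5x): c_1=1, c_4=-2, c_5=3.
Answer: T(x, t) = exp(-2t)sin(x) - 2exp(-32t)sin(4x) + 3exp(-50t)sin(5x)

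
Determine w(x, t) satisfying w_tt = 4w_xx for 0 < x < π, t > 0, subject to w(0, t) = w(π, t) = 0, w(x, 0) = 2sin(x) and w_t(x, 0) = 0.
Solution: Separating variables: w = Σ [A_n cos(ω_n t) + B_n sin(ω_n t)] sin(nx), ω_n = 2n. From ICs: A_1=2.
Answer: w(x, t) = 2sin(x)cos(2t)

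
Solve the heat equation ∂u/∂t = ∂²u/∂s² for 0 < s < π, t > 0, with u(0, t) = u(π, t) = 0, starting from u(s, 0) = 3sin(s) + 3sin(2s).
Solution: Using separation of variables u = X(s)T(t):
Eigenfunctions: sin(ns), n = 1, 2, 3, ...
General solution: u(s, t) = Σ c_n sin(ns) exp(-n² t)
Matching u(s,0) = 3sin(s) + 3sin(2s) term by term: c_1=3, c_2=3.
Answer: u(s, t) = 3exp(-t)sin(s) + 3exp(-4t)sin(2s)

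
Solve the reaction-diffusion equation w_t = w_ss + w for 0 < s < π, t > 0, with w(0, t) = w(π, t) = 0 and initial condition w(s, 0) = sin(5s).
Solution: Substitute w = exp(t)u, i.e. u = exp(-t)w.
By the product rule, w_t = exp(t)(u_t + u), w_ss = exp(t)u_ss.
Substituting into the PDE and dividing by exp(t): u_t + u = u_ss + u.
The lower-order terms cancel, leaving the standard heat equation u_t = u_ss.
Initial data for u: u(s,0) = w(s,0) = sin(5s). The boundary conditions carry over: u(0,t) = u(π,t) = 0.
Solve for u:
  Using separation of variables u = X(s)T(t):
  Eigenfunctions: sin(ns), n = 1, 2, 3, ...
  General solution: u(s, t) = Σ c_n sin(ns) exp(-n² t)
  Matching u(s,0) = sin(5s) term by term: c_5=1.
Hence u(s,t) = exp(-25t)sin(5s).
Transform back: w(s,t) = exp(t)u(s,t).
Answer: w(s, t) = exp(-24t)sin(5s)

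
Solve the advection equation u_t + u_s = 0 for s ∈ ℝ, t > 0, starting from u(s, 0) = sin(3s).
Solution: By characteristics (ds/dt = 1), u(s,t) = f(s - t) with f = u(·, 0).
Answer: u(s, t) = sin(3s - 3t)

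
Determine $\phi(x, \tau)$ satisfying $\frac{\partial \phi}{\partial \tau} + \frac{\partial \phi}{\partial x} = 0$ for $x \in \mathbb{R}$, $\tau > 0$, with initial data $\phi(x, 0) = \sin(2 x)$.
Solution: By method of characteristics (waves move right with speed 1):
Along characteristics $x - \tau =$ const, $\phi$ is constant, so $\phi(x,\tau) = f(x - \tau)$ with $f = \phi( \cdot , 0)$.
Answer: $\phi(x, \tau) = - \sin(2 \tau - 2 x)$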